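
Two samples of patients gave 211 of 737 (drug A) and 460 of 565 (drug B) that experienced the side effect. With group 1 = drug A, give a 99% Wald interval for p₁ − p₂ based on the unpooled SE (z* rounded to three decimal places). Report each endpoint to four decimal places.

(-0.5880, -0.4677)

p̂₁ = 0.28630, p̂₂ = 0.81416, so the observed difference is -0.52786.
SE = √(0.000277246 + 0.000267795) = √0.000545041 = 0.023346.
For 99% confidence, z* = 2.576. Margin of error = 0.06014.
CI: -0.52786 ± 0.06014 = (-0.5880, -0.4677).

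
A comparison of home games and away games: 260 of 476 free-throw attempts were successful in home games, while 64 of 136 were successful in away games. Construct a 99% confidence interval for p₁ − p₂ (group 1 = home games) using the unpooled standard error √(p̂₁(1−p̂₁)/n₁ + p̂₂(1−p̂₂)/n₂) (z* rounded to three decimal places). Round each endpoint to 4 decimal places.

(-0.0493, 0.2006)

p̂₁ = 0.54622, p̂₂ = 0.47059, so the observed difference is 0.07563.
Unpooled SE = √(p̂₁(1−p̂₁)/n₁ + p̂₂(1−p̂₂)/n₂) = √(0.000520722 + 0.001831875) = 0.048504.
z* = 2.576 at the 99% level. Margin of error = 0.12495.
Interval: 0.07563 ± 0.12495 → (-0.0493, 0.2006).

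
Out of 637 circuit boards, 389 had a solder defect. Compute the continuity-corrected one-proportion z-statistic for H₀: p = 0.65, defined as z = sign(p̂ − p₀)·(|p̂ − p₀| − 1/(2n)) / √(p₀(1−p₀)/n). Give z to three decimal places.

p̂ = 389/637 = 0.61068. p̂ − p₀ = -0.039325.
Continuity correction 1/(2n) = 1/1274 = 0.000785.
Corrected numerator: |-0.039325| − 0.000785 = 0.038540.
Null standard error: √(0.65·0.35/637) = √0.000357143 = 0.018898.
z = (−)0.038540/0.018898 = -2.039.

z = -2.039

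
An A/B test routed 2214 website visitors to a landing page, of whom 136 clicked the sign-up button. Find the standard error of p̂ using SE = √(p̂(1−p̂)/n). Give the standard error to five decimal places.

The sample proportion is 136/2214 = 0.06143.
p̂(1−p̂) = 0.057656.
Dividing by n and taking the root: √0.000026042 = 0.00510.

SE = 0.00510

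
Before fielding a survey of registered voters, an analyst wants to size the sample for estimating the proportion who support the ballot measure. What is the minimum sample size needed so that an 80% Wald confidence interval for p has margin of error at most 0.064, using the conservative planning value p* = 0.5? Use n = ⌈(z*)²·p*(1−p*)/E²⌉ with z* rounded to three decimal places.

The 80% critical value is z* = 1.282.
p*(1−p*) = 0.2500.
Required n before rounding: 1.643524 × 0.2500 / 0.064² = 100.313.
Rounding up, n = 101.

n = 101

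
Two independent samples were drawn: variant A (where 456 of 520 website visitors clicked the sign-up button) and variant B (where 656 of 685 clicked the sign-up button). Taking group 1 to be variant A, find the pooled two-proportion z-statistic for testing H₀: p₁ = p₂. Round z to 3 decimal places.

z = -5.202

p̂₁ = 456/520 = 0.87692, p̂₂ = 656/685 = 0.95766.
Pooling: p̂ = 1112/1205 = 0.92282.
Pooled SE = √[0.0712219·0.00338293] ≈ 0.015522.
z = (p̂₁ − p̂₂)/SE = (0.87692 − 0.95766)/0.015522 = -0.08074/0.015522 = -5.202.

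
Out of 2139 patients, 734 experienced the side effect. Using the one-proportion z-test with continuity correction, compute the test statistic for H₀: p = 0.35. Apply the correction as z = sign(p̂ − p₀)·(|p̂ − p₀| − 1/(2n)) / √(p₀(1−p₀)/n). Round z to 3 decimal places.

z = -0.641

p̂ = 734/2139 = 0.34315. p̂ − p₀ = -0.006849.
Continuity correction 1/(2n) = 1/4278 = 0.000234.
Corrected numerator: |-0.006849| − 0.000234 = 0.006615.
SE₀ = √(0.35·0.65/2139) = 0.010313.
z = (−)0.006615/0.010313 = -0.641.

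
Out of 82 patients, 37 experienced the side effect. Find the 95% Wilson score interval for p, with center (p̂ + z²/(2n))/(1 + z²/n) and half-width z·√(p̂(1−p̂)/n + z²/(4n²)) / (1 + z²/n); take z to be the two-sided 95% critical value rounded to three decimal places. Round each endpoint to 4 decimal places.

p̂ = 37/82 = 0.45122; z = 1.960, so z² = 3.841600.
1 + z²/n = 1.046849.
Center = (0.45122 + 0.023424)/1.046849 = 0.45340.
Radicand: p̂(1−p̂)/n + z²/(4n²) = 0.003019762 + 0.000142832 = 0.003162594.
Half-width = 1.960·√0.003162594/1.046849 = 0.10529.
Interval: 0.45340 ± 0.10529 → (0.3481, 0.5587).

(0.3481, 0.5587)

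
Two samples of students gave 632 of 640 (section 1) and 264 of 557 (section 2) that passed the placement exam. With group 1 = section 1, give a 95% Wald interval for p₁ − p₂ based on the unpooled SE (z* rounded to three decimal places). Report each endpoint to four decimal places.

p̂₁ = 632/640 = 0.98750, p̂₂ = 264/557 = 0.47397; p̂₁ − p̂₂ = 0.51353.
SE = √(0.000019287 + 0.000447616) = √0.000466903 = 0.021608.
For 95% confidence, z* = 1.960. Margin = 1.960·0.021608 = 0.04235.
CI: 0.51353 ± 0.04235 = (0.4712, 0.5559).

(0.4712, 0.5559)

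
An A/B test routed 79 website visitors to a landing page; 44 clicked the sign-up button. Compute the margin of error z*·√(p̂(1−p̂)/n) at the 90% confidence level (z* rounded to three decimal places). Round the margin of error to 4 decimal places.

ME = 0.0919

With x = 44 successes in n = 79, p̂ = 0.55696.
SE(p̂) = √(0.55696·0.44304/79) = 0.055888.
For 90% confidence, z* = 1.645.
So ME = 0.0919.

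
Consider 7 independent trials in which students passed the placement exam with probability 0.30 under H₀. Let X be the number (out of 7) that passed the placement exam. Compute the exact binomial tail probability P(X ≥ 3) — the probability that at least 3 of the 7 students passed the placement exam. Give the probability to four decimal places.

P = 0.3529

X is binomial with n = 7 and p = 0.30.
P(X ≥ 3) = Σ_{j=3}^{7} C(7,j)·0.30^j·0.70^{7−j}.
= 0.226894 + 0.097240 + 0.025005 + 0.003572 + 0.000219 = 0.3529.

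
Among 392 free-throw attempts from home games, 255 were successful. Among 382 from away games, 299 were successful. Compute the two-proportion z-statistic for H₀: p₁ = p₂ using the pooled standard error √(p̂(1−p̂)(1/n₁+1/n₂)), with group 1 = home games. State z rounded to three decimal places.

z = -4.077

Sample proportions: p̂₁ = 255/392 = 0.65051 and p̂₂ = 299/382 = 0.78272.
Pooling: p̂ = 554/774 = 0.71576.
Pooled SE = √[0.2034466·0.00516882] ≈ 0.032428.
z = -0.13221/0.032428 = -4.077.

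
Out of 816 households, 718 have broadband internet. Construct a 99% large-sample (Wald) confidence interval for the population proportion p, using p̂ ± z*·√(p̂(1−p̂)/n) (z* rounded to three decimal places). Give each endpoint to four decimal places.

(0.8506, 0.9092)

The sample proportion is 718/816 = 0.87990.
Standard error of p̂: √(0.105675/816) = √0.000129503 = 0.011380.
z* = 2.576 at the 99% level.
Margin of error: 2.576 × 0.011380 = 0.02931.
Interval: 0.87990 ± 0.02931 → (0.8506, 0.9092).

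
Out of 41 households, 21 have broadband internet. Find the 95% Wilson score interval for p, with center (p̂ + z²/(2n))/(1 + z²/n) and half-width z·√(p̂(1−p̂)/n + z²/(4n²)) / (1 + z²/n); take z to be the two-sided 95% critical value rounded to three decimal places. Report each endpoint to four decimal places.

Here p̂ = 21/41 = 0.51220 and z = 1.960 (z² = 3.841600).
1 + z²/n = 1.093698.
Adjusted center: (0.51220 + z²/(2n))/1.093698 = 0.51115.
Radicand: p̂(1−p̂)/n + z²/(4n²) = 0.006093934 + 0.000571327 = 0.006665261.
Half-width = 1.960·√0.006665261/1.093698 = 0.14631.
So the interval runs from 0.3648 to 0.6575.

(0.3648, 0.6575)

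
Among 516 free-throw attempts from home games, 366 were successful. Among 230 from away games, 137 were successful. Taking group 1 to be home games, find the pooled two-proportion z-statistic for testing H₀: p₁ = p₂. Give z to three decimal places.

z = 3.059

p̂₁ = 366/516 = 0.70930, p̂₂ = 137/230 = 0.59565.
Pooled p̂ = (366+137)/(516+230) = 503/746 = 0.67426.
SE = √[p̂(1−p̂)(1/n₁+1/n₂)] = √[0.67426·0.32574·(1/516+1/230)] ≈ 0.037156.
z = (p̂₁ − p̂₂)/SE = (0.70930 − 0.59565)/0.037156 = 0.11365/0.037156 = 3.059.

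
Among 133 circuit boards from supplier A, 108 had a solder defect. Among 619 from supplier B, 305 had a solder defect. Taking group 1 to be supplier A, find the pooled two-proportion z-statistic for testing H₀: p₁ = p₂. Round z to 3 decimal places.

z = 6.714

p̂₁ = 108/133 = 0.81203, p̂₂ = 305/619 = 0.49273.
Pooling: p̂ = 413/752 = 0.54920.
Pooled SE = √[0.2475792·0.00913431] ≈ 0.047555.
z = (p̂₁ − p̂₂)/SE = (0.81203 − 0.49273)/0.047555 = 0.31930/0.047555 = 6.714.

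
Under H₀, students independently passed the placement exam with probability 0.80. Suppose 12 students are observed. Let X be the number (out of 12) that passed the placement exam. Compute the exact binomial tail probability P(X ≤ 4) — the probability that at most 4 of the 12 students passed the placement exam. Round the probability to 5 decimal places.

P = 0.00058

X ~ Binomial(n=12, p=0.80).
P(X ≤ 4) = Σ_{j=0}^{4} C(12,j)·0.80^j·0.20^{12−j}.
= 0.000000 + 0.000000 + 0.000004 + 0.000058 + 0.000519 = 0.00058.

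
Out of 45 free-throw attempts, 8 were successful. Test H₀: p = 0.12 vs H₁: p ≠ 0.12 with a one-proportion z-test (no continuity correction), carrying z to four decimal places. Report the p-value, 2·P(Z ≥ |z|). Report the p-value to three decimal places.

p̂ = 8/45 = 0.17778.
Under H₀, SE = √(p₀(1−p₀)/n) = √(0.12·0.88/45) = √0.002346667 = 0.048442.
z = (p̂ − p₀)/SE = (8/45 − 0.12)/0.048442 ≈ 1.1927.
p-value = 2·P(Z ≥ |z|) with z = 1.1927 → 0.233.

p-value = 0.233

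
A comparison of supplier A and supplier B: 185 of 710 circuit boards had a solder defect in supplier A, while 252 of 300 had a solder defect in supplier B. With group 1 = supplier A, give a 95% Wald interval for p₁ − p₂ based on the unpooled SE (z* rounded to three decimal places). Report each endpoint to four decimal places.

p̂₁ = 185/710 = 0.26056, p̂₂ = 252/300 = 0.84000; p̂₁ − p̂₂ = -0.57944.
Unpooled SE = √(p̂₁(1−p̂₁)/n₁ + p̂₂(1−p̂₂)/n₂) = √(0.000271366 + 0.000448000) = 0.026821.
The 95% critical value is z* = 1.960. Margin of error = 0.05257.
So the interval runs from -0.6320 to -0.5269.

(-0.6320, -0.5269)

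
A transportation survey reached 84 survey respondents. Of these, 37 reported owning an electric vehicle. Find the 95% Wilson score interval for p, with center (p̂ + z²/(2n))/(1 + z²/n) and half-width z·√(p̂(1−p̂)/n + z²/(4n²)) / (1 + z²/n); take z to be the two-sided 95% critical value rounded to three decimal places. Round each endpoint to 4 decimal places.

(0.3392, 0.5469)

p̂ = 37/84 = 0.44048; z = 1.960, so z² = 3.841600.
Denominator 1 + z²/n = 1 + 3.841600/84 = 1.045733.
Adjusted center: (0.44048 + z²/(2n))/1.045733 = 0.44308.
Radicand: p̂(1−p̂)/n + z²/(4n²) = 0.002934011 + 0.000136111 = 0.003070122.
Half-width = 1.960·√0.003070122/1.045733 = 0.10385.
Interval: 0.44308 ± 0.10385 → (0.3392, 0.5469).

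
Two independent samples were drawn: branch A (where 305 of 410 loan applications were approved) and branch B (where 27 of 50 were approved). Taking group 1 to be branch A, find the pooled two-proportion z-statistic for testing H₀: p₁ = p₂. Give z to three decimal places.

z = 3.037

p̂₁ = 305/410 = 0.74390, p̂₂ = 27/50 = 0.54000.
Pooled p̂ = (305+27)/(410+50) = 332/460 = 0.72174.
SE = √[p̂(1−p̂)(1/n₁+1/n₂)] = √[0.72174·0.27826·(1/410+1/50)] ≈ 0.067130.
z = (p̂₁ − p̂₂)/SE = (0.74390 − 0.54000)/0.067130 = 0.20390/0.067130 = 3.037.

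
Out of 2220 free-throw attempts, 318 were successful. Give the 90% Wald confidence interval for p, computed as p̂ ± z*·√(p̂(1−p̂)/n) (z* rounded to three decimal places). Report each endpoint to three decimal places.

Sample proportion p̂ = 318/2220 = 0.14324.
SE(p̂) = √(0.14324·0.85676/2220) = 0.007435.
z* = 1.645 at the 90% level.
Margin of error: 1.645 × 0.007435 = 0.01223.
Interval: 0.14324 ± 0.01223 → (0.131, 0.155).

(0.131, 0.155)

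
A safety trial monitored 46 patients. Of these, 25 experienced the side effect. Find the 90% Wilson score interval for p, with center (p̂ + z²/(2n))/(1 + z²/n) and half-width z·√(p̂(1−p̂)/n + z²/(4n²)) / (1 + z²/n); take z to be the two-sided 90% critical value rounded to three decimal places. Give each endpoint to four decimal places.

(0.4236, 0.6585)

p̂ = 25/46 = 0.54348; z = 1.645, so z² = 2.706025.
1 + z²/n = 1.058827.
Center = (0.54348 + 0.029413)/1.058827 = 0.54106.
Radicand: p̂(1−p̂)/n + z²/(4n²) = 0.005393688 + 0.000319710 = 0.005713398.
Half-width = z·√(radicand)/denom = 1.645·0.075587/1.058827 = 0.11743.
Interval: 0.54106 ± 0.11743 → (0.4236, 0.6585).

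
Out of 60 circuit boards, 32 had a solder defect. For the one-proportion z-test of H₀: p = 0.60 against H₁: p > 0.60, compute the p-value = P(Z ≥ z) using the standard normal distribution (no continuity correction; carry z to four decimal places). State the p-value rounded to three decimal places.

p-value = 0.854

p̂ = 32/60 = 0.53333.
SE₀ = √(0.60·0.40/60) = 0.063246.
z = (p̂ − p₀)/SE = (32/60 − 0.60)/0.063246 ≈ -1.0541.
From the standard normal, P(Z ≥ z) = 0.854.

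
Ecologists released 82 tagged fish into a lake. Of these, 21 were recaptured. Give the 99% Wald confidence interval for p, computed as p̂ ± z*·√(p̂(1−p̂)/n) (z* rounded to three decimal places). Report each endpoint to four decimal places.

(0.1319, 0.3803)

Sample proportion p̂ = 21/82 = 0.25610.
SE(p̂) = √(0.25610·0.74390/82) = 0.048201.
The 99% critical value is z* = 2.576.
Margin of error: 2.576 × 0.048201 = 0.12417.
So the interval runs from 0.1319 to 0.3803.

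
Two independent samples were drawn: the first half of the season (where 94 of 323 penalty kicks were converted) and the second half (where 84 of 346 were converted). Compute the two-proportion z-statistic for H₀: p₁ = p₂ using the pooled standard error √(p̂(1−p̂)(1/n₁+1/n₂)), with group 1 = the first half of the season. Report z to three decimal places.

z = 1.411

p̂₁ = 94/323 = 0.29102, p̂₂ = 84/346 = 0.24277.
Pooled p̂ = (94+84)/(323+346) = 178/669 = 0.26607.
SE = √[p̂(1−p̂)(1/n₁+1/n₂)] = √[0.26607·0.73393·(1/323+1/346)] ≈ 0.034190.
z = (p̂₁ − p̂₂)/SE = (0.29102 − 0.24277)/0.034190 = 0.04825/0.034190 = 1.411.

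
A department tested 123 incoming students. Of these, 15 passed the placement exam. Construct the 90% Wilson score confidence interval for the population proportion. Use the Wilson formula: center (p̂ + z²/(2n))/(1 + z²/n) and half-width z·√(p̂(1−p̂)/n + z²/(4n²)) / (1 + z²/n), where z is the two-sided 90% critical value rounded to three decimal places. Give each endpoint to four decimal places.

(0.0814, 0.1788)

p̂ = 15/123 = 0.12195; z = 1.645, so z² = 2.706025.
Denominator 1 + z²/n = 1 + 2.706025/123 = 1.022000.
Adjusted center: (0.12195 + z²/(2n))/1.022000 = 0.13009.
Radicand: p̂(1−p̂)/n + z²/(4n²) = 0.000870562 + 0.000044716 = 0.000915278.
Half-width = 1.645·√0.000915278/1.022000 = 0.04870.
Interval: 0.13009 ± 0.04870 → (0.0814, 0.1788).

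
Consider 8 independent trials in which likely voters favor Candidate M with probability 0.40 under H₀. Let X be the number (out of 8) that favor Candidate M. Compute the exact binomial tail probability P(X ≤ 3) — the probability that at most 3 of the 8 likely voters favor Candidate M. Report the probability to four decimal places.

P = 0.5941

X ~ Binomial(n=8, p=0.40).
P(X ≤ 3) = C(8,0)·0.40^0·0.60^8 + C(8,1)·0.40^1·0.60^7 + C(8,2)·0.40^2·0.60^6 + C(8,3)·0.40^3·0.60^5.
= 0.016796 + 0.089580 + 0.209019 + 0.278692 = 0.5941.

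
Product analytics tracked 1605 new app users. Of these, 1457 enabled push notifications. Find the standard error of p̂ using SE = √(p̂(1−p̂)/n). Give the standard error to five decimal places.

SE = 0.00722

p̂ = 1457/1605 = 0.90779.
p̂(1−p̂) = 0.90779·0.09221 = 0.083707.
Dividing by n and taking the root: √0.000052154 = 0.00722.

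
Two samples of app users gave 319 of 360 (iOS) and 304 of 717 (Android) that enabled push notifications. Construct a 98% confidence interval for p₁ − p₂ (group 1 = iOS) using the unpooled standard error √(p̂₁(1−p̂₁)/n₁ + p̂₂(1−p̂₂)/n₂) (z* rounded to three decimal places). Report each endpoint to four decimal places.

p̂₁ = 319/360 = 0.88611, p̂₂ = 304/717 = 0.42399; p̂₁ − p̂₂ = 0.46212.
Unpooled SE = √(p̂₁(1−p̂₁)/n₁ + p̂₂(1−p̂₂)/n₂) = √(0.000280328 + 0.000340617) = 0.024919.
The 98% critical value is z* = 2.326. Margin of error = 0.05796.
CI: 0.46212 ± 0.05796 = (0.4042, 0.5201).

(0.4042, 0.5201)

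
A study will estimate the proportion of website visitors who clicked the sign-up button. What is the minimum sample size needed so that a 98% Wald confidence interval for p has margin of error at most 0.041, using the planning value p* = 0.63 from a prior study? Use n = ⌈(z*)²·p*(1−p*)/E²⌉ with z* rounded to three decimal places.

For 98% confidence, z* = 2.326.
p*(1−p*) = 0.63·0.37 = 0.2331.
(z*)²·p*(1−p*)/E² = 5.410276·0.2331/0.001681 = 750.229.
Rounding up, n = 751.

n = 751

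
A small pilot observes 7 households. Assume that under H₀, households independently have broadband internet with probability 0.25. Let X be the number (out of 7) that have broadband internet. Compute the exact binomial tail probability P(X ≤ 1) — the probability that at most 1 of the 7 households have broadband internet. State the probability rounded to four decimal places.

P = 0.4449

X ~ Binomial(n=7, p=0.25).
P(X ≤ 1) = C(7,0)·0.25^0·0.75^7 + C(7,1)·0.25^1·0.75^6.
= 0.133484 + 0.311462 = 0.4449.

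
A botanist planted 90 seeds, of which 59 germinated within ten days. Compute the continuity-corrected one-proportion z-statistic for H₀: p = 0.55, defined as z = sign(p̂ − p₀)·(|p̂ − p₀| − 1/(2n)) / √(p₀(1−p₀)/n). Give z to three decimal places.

z = 1.907

Sample proportion p̂ = 59/90 = 0.65556. p̂ − p₀ = 0.105556.
Continuity correction 1/(2n) = 1/180 = 0.005556.
Corrected numerator: |0.105556| − 0.005556 = 0.100000.
Under H₀, SE = √(p₀(1−p₀)/n) = √(0.55·0.45/90) = √0.002750000 = 0.052440.
z = (+)0.100000/0.052440 = 1.907.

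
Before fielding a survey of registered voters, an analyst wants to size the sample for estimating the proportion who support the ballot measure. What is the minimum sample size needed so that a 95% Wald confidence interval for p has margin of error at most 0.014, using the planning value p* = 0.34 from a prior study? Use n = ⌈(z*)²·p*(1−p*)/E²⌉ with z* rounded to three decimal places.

The 95% critical value is z* = 1.960.
p*(1−p*) = 0.34·0.66 = 0.2244.
(z*)²·p*(1−p*)/E² = 3.841600·0.2244/0.000196 = 4398.240.
Rounding up, n = 4399.

n = 4399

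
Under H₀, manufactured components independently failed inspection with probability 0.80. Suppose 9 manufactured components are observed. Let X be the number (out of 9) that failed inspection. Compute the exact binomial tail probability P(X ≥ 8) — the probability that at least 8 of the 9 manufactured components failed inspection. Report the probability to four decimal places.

P = 0.4362

X is binomial with n = 9 and p = 0.80.
P(X ≥ 8) = C(9,8)·0.80^8·0.20^1 + C(9,9)·0.80^9·0.20^0.
= 0.301990 + 0.134218 = 0.4362.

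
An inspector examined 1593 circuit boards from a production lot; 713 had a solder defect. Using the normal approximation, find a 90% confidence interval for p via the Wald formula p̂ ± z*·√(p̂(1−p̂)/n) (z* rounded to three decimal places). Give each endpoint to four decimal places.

(0.4271, 0.4681)

p̂ = 713/1593 = 0.44758.
SE = √(p̂(1−p̂)/n) = √(0.247252/1593) = 0.012458.
z* = 1.645 at the 90% level.
Margin of error: 1.645 × 0.012458 = 0.02049.
CI: 0.44758 ± 0.02049 = (0.4271, 0.4681).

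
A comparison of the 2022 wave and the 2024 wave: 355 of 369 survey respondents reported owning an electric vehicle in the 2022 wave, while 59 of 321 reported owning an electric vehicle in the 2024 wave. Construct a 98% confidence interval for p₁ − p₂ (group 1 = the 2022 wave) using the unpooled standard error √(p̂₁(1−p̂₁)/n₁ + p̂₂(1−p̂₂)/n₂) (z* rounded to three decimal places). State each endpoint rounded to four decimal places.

(0.7229, 0.8336)

p̂₁ = 0.96206, p̂₂ = 0.18380, so the observed difference is 0.77826.
Unpooled SE = √(p̂₁(1−p̂₁)/n₁ + p̂₂(1−p̂₂)/n₂) = √(0.000098918 + 0.000467346) = 0.023796.
z* = 2.326 at the 98% level. Margin = 2.326·0.023796 = 0.05535.
CI: 0.77826 ± 0.05535 = (0.7229, 0.8336).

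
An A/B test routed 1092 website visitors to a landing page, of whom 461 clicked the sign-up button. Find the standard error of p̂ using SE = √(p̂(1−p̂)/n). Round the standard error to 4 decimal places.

The sample proportion is 461/1092 = 0.42216.
p̂(1−p̂) = 0.42216·0.57784 = 0.243941.
Dividing by n and taking the root: √0.000223389 = 0.0149.

SE = 0.0149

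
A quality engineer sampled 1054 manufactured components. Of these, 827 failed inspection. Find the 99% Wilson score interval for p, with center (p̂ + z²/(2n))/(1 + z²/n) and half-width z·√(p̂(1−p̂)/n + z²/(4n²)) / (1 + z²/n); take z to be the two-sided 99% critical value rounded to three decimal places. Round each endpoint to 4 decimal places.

(0.7503, 0.8154)

p̂ = 827/1054 = 0.78463; z = 2.576, so z² = 6.635776.
Denominator 1 + z²/n = 1 + 6.635776/1054 = 1.006296.
Adjusted center: (0.78463 + z²/(2n))/1.006296 = 0.78285.
Radicand: p̂(1−p̂)/n + z²/(4n²) = 0.000160328 + 0.000001493 = 0.000161821.
Half-width = 2.576·√0.000161821/1.006296 = 0.03256.
Interval: 0.78285 ± 0.03256 → (0.7503, 0.8154).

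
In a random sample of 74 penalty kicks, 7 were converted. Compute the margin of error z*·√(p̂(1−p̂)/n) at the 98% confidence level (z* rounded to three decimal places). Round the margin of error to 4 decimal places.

ME = 0.0791

With x = 7 successes in n = 74, p̂ = 0.09459.
SE = √(p̂(1−p̂)/n) = √(0.085646/74) = 0.034020.
The 98% critical value is z* = 2.326.
So ME = 0.0791.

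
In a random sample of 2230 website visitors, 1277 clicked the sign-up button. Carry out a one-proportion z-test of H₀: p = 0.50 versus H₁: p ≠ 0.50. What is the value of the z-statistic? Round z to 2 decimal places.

z = 6.86

Sample proportion p̂ = 1277/2230 = 0.57265.
Under H₀, SE = √(p₀(1−p₀)/n) = √(0.50·0.50/2230) = √0.000112108 = 0.010588.
z = (0.57265 − 0.50)/0.010588 = 0.07265/0.010588 = 6.86.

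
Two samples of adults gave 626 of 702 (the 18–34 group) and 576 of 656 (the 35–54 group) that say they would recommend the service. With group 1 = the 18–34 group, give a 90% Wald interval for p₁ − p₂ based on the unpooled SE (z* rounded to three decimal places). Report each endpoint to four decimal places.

(-0.0148, 0.0422)

p̂₁ = 626/702 = 0.89174, p̂₂ = 576/656 = 0.87805; p̂₁ − p̂₂ = 0.01369.
SE = √(0.000137523 + 0.000163230) = √0.000300753 = 0.017342.
z* = 1.645 at the 90% level. Margin = 1.645·0.017342 = 0.02853.
Interval: 0.01369 ± 0.02853 → (-0.0148, 0.0422).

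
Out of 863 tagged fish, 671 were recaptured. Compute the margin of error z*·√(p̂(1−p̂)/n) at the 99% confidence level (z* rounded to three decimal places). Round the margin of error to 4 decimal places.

ME = 0.0365

The sample proportion is 671/863 = 0.77752.
SE = √(p̂(1−p̂)/n) = √(0.172982/863) = 0.014158.
For 99% confidence, z* = 2.576.
Margin of error = z*·SE = 2.576 × 0.014158 = 0.0365.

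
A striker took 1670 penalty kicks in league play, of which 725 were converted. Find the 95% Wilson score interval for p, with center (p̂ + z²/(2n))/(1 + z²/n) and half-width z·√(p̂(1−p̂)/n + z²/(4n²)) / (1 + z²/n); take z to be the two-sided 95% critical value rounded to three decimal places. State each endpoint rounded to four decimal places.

p̂ = 725/1670 = 0.43413; z = 1.960, so z² = 3.841600.
1 + z²/n = 1.002300.
Center = (0.43413 + 0.001150)/1.002300 = 0.43428.
Radicand: p̂(1−p̂)/n + z²/(4n²) = 0.000147103 + 0.000000344 = 0.000147447.
Half-width = 1.960·√0.000147447/1.002300 = 0.02375.
Interval: 0.43428 ± 0.02375 → (0.4105, 0.4580).

(0.4105, 0.4580)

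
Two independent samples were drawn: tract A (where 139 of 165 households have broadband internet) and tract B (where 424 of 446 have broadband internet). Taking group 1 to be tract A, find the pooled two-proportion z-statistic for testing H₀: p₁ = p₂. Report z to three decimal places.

z = -4.415

p̂₁ = 139/165 = 0.84242, p̂₂ = 424/446 = 0.95067.
Pooled p̂ = (139+424)/(165+446) = 563/611 = 0.92144.
Pooled SE = √[0.0723881·0.00830276] ≈ 0.024516.
z = (p̂₁ − p̂₂)/SE = (0.84242 − 0.95067)/0.024516 = -0.10825/0.024516 = -4.415.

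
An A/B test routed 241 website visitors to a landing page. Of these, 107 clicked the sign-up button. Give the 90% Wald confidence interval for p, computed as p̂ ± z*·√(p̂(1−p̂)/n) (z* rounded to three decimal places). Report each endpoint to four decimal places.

Sample proportion p̂ = 107/241 = 0.44398.
SE(p̂) = √(0.44398·0.55602/241) = 0.032005.
For 90% confidence, z* = 1.645.
Margin of error: 1.645 × 0.032005 = 0.05265.
So the interval runs from 0.3913 to 0.4966.

(0.3913, 0.4966)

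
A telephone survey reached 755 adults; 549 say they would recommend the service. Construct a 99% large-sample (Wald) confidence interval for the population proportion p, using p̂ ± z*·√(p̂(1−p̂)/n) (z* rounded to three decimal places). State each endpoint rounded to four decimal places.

Sample proportion p̂ = 549/755 = 0.72715.
Standard error of p̂: √(0.198402/755) = √0.000262784 = 0.016211.
For 99% confidence, z* = 2.576.
Margin of error: 2.576 × 0.016211 = 0.04176.
CI: 0.72715 ± 0.04176 = (0.6854, 0.7689).

(0.6854, 0.7689)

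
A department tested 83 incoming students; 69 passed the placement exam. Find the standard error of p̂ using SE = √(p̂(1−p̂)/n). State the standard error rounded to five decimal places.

Sample proportion p̂ = 69/83 = 0.83133.
p̂(1−p̂) = 0.83133·0.16867 = 0.140220.
SE = √(0.140220/83) = √0.001689398 = 0.04110.

SE = 0.04110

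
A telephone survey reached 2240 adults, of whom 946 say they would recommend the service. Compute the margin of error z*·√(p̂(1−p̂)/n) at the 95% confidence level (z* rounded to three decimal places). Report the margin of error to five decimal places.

ME = 0.02045

With x = 946 successes in n = 2240, p̂ = 0.42232.
SE = √(p̂(1−p̂)/n) = √(0.243966/2240) = 0.010436.
For 95% confidence, z* = 1.960.
Margin of error = z*·SE = 1.960 × 0.010436 = 0.02045.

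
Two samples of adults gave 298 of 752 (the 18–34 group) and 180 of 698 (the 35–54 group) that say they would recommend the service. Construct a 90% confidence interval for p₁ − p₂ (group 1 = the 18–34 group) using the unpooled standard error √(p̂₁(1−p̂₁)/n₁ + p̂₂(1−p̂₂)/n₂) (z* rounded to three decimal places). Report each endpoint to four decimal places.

(0.0984, 0.1784)

p̂₁ = 0.39628, p̂₂ = 0.25788, so the observed difference is 0.13840.
Unpooled SE = √(p̂₁(1−p̂₁)/n₁ + p̂₂(1−p̂₂)/n₂) = √(0.000318140 + 0.000274180) = 0.024338.
The 90% critical value is z* = 1.645. Margin of error = 0.04004.
Interval: 0.13840 ± 0.04004 → (0.0984, 0.1784).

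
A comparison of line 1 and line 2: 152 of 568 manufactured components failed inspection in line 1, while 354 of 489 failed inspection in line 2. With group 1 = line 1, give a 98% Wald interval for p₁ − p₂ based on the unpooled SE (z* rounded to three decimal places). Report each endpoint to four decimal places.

p̂₁ = 0.26761, p̂₂ = 0.72393, so the observed difference is -0.45632.
Unpooled SE = √(p̂₁(1−p̂₁)/n₁ + p̂₂(1−p̂₂)/n₂) = √(0.000345058 + 0.000408705) = 0.027455.
For 98% confidence, z* = 2.326. Margin of error = 0.06386.
So the interval runs from -0.5202 to -0.3925.

(-0.5202, -0.3925)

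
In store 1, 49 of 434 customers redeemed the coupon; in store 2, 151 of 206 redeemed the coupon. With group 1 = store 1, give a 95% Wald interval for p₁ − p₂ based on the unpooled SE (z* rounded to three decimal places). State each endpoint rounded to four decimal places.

p̂₁ = 49/434 = 0.11290, p̂₂ = 151/206 = 0.73301; p̂₁ − p̂₂ = -0.62011.
Unpooled SE = √(p̂₁(1−p̂₁)/n₁ + p̂₂(1−p̂₂)/n₂) = √(0.000230774 + 0.000950031) = 0.034363.
For 95% confidence, z* = 1.960. Margin = 1.960·0.034363 = 0.06735.
So the interval runs from -0.6875 to -0.5528.

(-0.6875, -0.5528)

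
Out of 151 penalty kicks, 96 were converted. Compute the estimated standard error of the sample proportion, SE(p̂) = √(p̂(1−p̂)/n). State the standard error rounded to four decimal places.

Sample proportion p̂ = 96/151 = 0.63576.
p̂(1−p̂) = 0.63576·0.36424 = 0.231569.
SE = √(0.231569/151) = 0.0392.

SE = 0.0392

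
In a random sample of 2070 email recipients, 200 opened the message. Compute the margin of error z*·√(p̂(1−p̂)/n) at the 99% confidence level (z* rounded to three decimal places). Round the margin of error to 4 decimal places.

With x = 200 successes in n = 2070, p̂ = 0.09662.
Standard error of p̂: √(0.087283/2070) = √0.000042166 = 0.006494.
For 99% confidence, z* = 2.576.
ME = 2.576·0.006494 = 0.0167.

ME = 0.0167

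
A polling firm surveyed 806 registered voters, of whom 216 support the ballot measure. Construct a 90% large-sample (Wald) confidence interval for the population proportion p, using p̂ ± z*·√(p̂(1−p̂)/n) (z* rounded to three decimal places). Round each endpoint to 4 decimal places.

The sample proportion is 216/806 = 0.26799.
Standard error of p̂: √(0.196171/806) = √0.000243389 = 0.015601.
For 90% confidence, z* = 1.645.
Margin = 1.645·0.015601 = 0.02566.
Interval: 0.26799 ± 0.02566 → (0.2423, 0.2937).

(0.2423, 0.2937)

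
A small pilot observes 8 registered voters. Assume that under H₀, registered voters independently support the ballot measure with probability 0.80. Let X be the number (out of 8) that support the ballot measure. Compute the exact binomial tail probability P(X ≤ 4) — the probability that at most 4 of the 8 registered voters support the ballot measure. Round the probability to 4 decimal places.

X ~ Binomial(n=8, p=0.80).
P(X ≤ 4) = Σ_{j=0}^{4} C(8,j)·0.80^j·0.20^{8−j}.
= 0.000003 + 0.000082 + 0.001147 + 0.009175 + 0.045875 = 0.0563.

P = 0.0563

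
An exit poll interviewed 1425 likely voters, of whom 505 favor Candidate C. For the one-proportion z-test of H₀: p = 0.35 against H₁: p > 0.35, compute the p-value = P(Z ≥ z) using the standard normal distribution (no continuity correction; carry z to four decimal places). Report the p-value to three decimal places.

With x = 505 successes in n = 1425, p̂ = 0.35439.
Under H₀, SE = √(p₀(1−p₀)/n) = √(0.35·0.65/1425) = √0.000159649 = 0.012635.
Test statistic (full precision, shown to 4 dp): z = (505/1425 − 0.35)/SE₀ ≈ 0.3471.
p-value = P(Z ≥ z) with z = 0.3471 → 0.364.

p-value = 0.364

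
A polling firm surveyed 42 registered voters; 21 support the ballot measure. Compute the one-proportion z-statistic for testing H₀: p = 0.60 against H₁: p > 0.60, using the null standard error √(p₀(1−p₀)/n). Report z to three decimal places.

With x = 21 successes in n = 42, p̂ = 0.50000.
Under H₀, SE = √(p₀(1−p₀)/n) = √(0.60·0.40/42) = √0.005714286 = 0.075593.
z = (0.50000 − 0.60)/0.075593 = -0.10000/0.075593 = -1.323.

z = -1.323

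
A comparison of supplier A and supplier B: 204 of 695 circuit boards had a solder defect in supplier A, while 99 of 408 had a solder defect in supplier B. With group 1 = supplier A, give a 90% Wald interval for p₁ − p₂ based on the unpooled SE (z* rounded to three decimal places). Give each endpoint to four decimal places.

(0.0059, 0.0959)

p̂₁ = 204/695 = 0.29353, p̂₂ = 99/408 = 0.24265; p̂₁ − p̂₂ = 0.05088.
Unpooled SE = √(p̂₁(1−p̂₁)/n₁ + p̂₂(1−p̂₂)/n₂) = √(0.000298371 + 0.000450415) = 0.027364.
z* = 1.645 at the 90% level. Margin of error = 0.04501.
CI: 0.05088 ± 0.04501 = (0.0059, 0.0959).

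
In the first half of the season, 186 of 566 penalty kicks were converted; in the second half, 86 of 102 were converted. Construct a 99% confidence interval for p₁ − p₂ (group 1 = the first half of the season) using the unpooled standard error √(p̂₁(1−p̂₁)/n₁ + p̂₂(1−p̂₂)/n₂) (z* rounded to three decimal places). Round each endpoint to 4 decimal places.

p̂₁ = 0.32862, p̂₂ = 0.84314, so the observed difference is -0.51452.
SE = √(0.000389805 + 0.001296636) = √0.001686441 = 0.041066.
z* = 2.576 at the 99% level. Margin of error = 0.10579.
Interval: -0.51452 ± 0.10579 → (-0.6203, -0.4087).

(-0.6203, -0.4087)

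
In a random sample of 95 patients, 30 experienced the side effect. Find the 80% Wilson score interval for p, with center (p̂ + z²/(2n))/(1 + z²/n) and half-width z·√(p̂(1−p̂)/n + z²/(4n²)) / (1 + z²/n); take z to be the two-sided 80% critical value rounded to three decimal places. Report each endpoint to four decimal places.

p̂ = 30/95 = 0.31579; z = 1.282, so z² = 1.643524.
1 + z²/n = 1.017300.
Center = (0.31579 + 0.008650)/1.017300 = 0.31892.
Radicand: p̂(1−p̂)/n + z²/(4n²) = 0.002274384 + 0.000045527 = 0.002319911.
Half-width = z·√(radicand)/denom = 1.282·0.048165/1.017300 = 0.06070.
Interval: 0.31892 ± 0.06070 → (0.2582, 0.3796).

(0.2582, 0.3796)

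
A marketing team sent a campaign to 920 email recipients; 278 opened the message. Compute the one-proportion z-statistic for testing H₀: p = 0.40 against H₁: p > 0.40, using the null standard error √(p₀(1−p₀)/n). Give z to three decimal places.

z = -6.057

With x = 278 successes in n = 920, p̂ = 0.30217.
Null standard error: √(0.40·0.60/920) = √0.000260870 = 0.016151.
Test statistic: z = -0.09783/0.016151 = -6.057.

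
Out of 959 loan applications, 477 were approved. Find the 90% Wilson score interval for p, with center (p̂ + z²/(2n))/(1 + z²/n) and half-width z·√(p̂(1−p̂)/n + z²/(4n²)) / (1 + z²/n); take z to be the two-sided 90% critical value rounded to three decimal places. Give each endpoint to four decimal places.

Here p̂ = 477/959 = 0.49739 and z = 1.645 (z² = 2.706025).
1 + z²/n = 1.002822.
Center = (0.49739 + 0.001411)/1.002822 = 0.49740.
Radicand: p̂(1−p̂)/n + z²/(4n²) = 0.000260681 + 0.000000736 = 0.000261417.
Half-width = 1.645·√0.000261417/1.002822 = 0.02652.
Interval: 0.49740 ± 0.02652 → (0.4709, 0.5239).

(0.4709, 0.5239)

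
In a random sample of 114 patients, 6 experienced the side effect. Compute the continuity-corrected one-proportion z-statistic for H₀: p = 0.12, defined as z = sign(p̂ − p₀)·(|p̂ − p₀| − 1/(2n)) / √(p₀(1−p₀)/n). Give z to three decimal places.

The sample proportion is 6/114 = 0.05263. p̂ − p₀ = -0.067368.
Continuity correction 1/(2n) = 1/228 = 0.004386.
Corrected numerator: |-0.067368| − 0.004386 = 0.062982.
SE₀ = √(0.12·0.88/114) = 0.030435.
z = −0.062982/0.030435 = -2.069.

z = -2.069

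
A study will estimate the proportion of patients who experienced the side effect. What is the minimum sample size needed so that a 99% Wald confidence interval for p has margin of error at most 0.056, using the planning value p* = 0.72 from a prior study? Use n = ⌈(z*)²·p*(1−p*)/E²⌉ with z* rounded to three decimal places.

z* = 2.576 at the 99% level.
p*(1−p*) = 0.2016.
Required n before rounding: 6.635776 × 0.2016 / 0.056² = 426.586.
⌈426.586⌉ = 427.

n = 427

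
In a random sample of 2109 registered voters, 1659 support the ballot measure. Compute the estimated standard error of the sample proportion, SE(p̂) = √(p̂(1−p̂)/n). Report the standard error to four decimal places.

SE = 0.0089

Sample proportion p̂ = 1659/2109 = 0.78663.
p̂(1−p̂) = 0.78663·0.21337 = 0.167843.
SE = √(0.167843/2109) = 0.0089.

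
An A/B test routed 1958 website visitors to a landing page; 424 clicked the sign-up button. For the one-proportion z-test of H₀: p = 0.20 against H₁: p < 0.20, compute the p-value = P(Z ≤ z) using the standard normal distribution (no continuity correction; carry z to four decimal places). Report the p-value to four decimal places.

p-value = 0.9664

p̂ = 424/1958 = 0.21655.
SE₀ = √(0.20·0.80/1958) = 0.009040.
z = (p̂ − p₀)/SE = (424/1958 − 0.20)/0.009040 ≈ 1.8305.
p-value = P(Z ≤ z) with z = 1.8305 → 0.9664.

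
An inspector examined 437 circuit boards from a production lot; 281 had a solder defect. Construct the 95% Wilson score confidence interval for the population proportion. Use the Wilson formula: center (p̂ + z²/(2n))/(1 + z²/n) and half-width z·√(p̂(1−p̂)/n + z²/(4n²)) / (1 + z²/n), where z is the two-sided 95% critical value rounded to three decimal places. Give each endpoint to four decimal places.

p̂ = 281/437 = 0.64302; z = 1.960, so z² = 3.841600.
Denominator 1 + z²/n = 1 + 3.841600/437 = 1.008791.
Center = (0.64302 + 0.004395)/1.008791 = 0.64177.
Radicand: p̂(1−p̂)/n + z²/(4n²) = 0.000525275 + 0.000005029 = 0.000530304.
Half-width = 1.960·√0.000530304/1.008791 = 0.04474.
CI: 0.64177 ± 0.04474 = (0.5970, 0.6865).

(0.5970, 0.6865)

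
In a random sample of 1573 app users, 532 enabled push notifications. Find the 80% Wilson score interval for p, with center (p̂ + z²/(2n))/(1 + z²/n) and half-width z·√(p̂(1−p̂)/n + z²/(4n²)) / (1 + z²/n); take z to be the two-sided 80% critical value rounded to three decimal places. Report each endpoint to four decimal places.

p̂ = 532/1573 = 0.33821; z = 1.282, so z² = 1.643524.
Denominator 1 + z²/n = 1 + 1.643524/1573 = 1.001045.
Center = (0.33821 + 0.000522)/1.001045 = 0.33838.
Radicand: p̂(1−p̂)/n + z²/(4n²) = 0.000142291 + 0.000000166 = 0.000142457.
Half-width = 1.282·√0.000142457/1.001045 = 0.01529.
CI: 0.33838 ± 0.01529 = (0.3231, 0.3537).

(0.3231, 0.3537)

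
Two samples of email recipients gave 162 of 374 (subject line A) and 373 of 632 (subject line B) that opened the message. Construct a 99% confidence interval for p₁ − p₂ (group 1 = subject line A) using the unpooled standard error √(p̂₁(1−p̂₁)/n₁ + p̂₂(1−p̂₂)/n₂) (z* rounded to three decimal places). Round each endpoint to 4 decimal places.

p̂₁ = 0.43316, p̂₂ = 0.59019, so the observed difference is -0.15703.
SE = √(0.000656502 + 0.000382699) = √0.001039201 = 0.032237.
For 99% confidence, z* = 2.576. Margin of error = 0.08304.
Interval: -0.15703 ± 0.08304 → (-0.2401, -0.0740).

(-0.2401, -0.0740)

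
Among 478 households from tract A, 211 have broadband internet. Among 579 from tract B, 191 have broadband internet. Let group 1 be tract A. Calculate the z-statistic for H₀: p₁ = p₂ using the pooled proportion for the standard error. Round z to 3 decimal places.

p̂₁ = 211/478 = 0.44142, p̂₂ = 191/579 = 0.32988.
Pooling: p̂ = 402/1057 = 0.38032.
Pooled SE = √[0.2356771·0.00381917] ≈ 0.030001.
z = (p̂₁ − p̂₂)/SE = (0.44142 − 0.32988)/0.030001 = 0.11154/0.030001 = 3.718.

z = 3.718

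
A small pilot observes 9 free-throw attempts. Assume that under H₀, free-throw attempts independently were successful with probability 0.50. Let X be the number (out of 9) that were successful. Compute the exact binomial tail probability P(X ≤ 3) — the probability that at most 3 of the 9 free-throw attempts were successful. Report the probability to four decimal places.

P = 0.2539

X is binomial with n = 9 and p = 0.50.
P(X ≤ 3) = C(9,0)·0.50^0·0.50^9 + C(9,1)·0.50^1·0.50^8 + C(9,2)·0.50^2·0.50^7 + C(9,3)·0.50^3·0.50^6.
= 0.001953 + 0.017578 + 0.070312 + 0.164062 = 0.2539.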